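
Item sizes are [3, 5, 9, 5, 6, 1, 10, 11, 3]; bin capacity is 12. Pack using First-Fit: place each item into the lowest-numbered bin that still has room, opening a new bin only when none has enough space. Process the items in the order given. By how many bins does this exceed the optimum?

0

First-Fit: [3,5,1,3] [9] [5,6] [10] [11] → 5 bins.
Total size 53; any packing needs at least ⌈53/12⌉ = 5 bins.
So 5 is already optimal.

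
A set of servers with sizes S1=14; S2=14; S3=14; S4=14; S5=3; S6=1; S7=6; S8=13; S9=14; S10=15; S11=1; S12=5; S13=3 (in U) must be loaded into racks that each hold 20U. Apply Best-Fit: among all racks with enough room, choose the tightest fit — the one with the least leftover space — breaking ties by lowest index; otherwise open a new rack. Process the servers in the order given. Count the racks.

S1 (14U) → rack 1 (remaining 6U)
S2 (14U) → rack 2 (remaining 6U)
S3 (14U) → rack 3 (remaining 6U)
S4 (14U) → rack 4 (remaining 6U)
S5 (3U) → rack 1 (remaining 3U)
S6 (1U) → rack 1 (remaining 2U)
S7 (6U) → rack 2 (remaining 0U)
S8 (13U) → rack 5 (remaining 7U)
S9 (14U) → rack 6 (remaining 6U)
S10 (15U) → rack 7 (remaining 5U)
S11 (1U) → rack 1 (remaining 1U)
S12 (5U) → rack 7 (remaining 0U)
S13 (3U) → rack 3 (remaining 3U)

7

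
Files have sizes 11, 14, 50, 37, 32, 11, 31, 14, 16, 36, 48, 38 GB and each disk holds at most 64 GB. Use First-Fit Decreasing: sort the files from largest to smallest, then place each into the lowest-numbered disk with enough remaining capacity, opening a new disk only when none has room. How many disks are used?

Sorted descending: 50, 48, 38, 37, 36, 32, 31, 16, 14, 14, 11, 11.
50 GB → disk 1 (remaining 14 GB)
48 GB → disk 2 (remaining 16 GB)
38 GB → disk 3 (remaining 26 GB)
37 GB → disk 4 (remaining 27 GB)
36 GB → disk 5 (remaining 28 GB)
32 GB → disk 6 (remaining 32 GB)
31 GB → disk 6 (remaining 1 GB)
16 GB → disk 2 (remaining 0 GB)
14 GB → disk 1 (remaining 0 GB)
14 GB → disk 3 (remaining 12 GB)
11 GB → disk 3 (remaining 1 GB)
11 GB → disk 4 (remaining 16 GB)
Final disks: [50,14] [48,16] [38,14,11] [37,11] [36] [32,31].

6 disks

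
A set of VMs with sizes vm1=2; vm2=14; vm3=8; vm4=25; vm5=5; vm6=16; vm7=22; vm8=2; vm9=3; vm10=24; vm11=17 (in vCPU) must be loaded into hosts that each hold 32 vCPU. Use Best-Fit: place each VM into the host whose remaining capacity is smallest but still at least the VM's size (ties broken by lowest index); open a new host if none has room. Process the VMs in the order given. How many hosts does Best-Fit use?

vm1 (2 vCPU) → host 1 (remaining 30 vCPU)
vm2 (14 vCPU) → host 1 (remaining 16 vCPU)
vm3 (8 vCPU) → host 1 (remaining 8 vCPU)
vm4 (25 vCPU) → host 2 (remaining 7 vCPU)
vm5 (5 vCPU) → host 2 (remaining 2 vCPU)
vm6 (16 vCPU) → host 3 (remaining 16 vCPU)
vm7 (22 vCPU) → host 4 (remaining 10 vCPU)
vm8 (2 vCPU) → host 2 (remaining 0 vCPU)
vm9 (3 vCPU) → host 1 (remaining 5 vCPU)
vm10 (24 vCPU) → host 5 (remaining 8 vCPU)
vm11 (17 vCPU) → host 6 (remaining 15 vCPU)

6 hosts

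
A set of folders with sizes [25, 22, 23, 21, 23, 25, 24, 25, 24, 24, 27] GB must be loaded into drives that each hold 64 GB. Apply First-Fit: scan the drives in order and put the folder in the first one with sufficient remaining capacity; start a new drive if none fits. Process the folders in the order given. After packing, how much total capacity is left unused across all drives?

121

25 GB → drive 1 (remaining 39 GB)
22 GB → drive 1 (remaining 17 GB)
23 GB → drive 2 (remaining 41 GB)
21 GB → drive 2 (remaining 20 GB)
23 GB → drive 3 (remaining 41 GB)
25 GB → drive 3 (remaining 16 GB)
24 GB → drive 4 (remaining 40 GB)
25 GB → drive 4 (remaining 15 GB)
24 GB → drive 5 (remaining 40 GB)
24 GB → drive 5 (remaining 16 GB)
27 GB → drive 6 (remaining 37 GB)
6 drives × 64 GB = 384 GB; used 263 GB; unused 121 GB.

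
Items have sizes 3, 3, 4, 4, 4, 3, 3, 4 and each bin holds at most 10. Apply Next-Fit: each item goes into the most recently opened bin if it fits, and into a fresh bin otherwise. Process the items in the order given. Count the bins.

bin 1: place 3, 7 left
bin 1: place 3, 4 left
bin 1: place 4, 0 left
bin 2: place 4, 6 left
bin 2: place 4, 2 left
bin 3: place 3, 7 left
bin 3: place 3, 4 left
bin 3: place 4, 0 left
Final bins: [3,3,4] [4,4] [3,3,4].

3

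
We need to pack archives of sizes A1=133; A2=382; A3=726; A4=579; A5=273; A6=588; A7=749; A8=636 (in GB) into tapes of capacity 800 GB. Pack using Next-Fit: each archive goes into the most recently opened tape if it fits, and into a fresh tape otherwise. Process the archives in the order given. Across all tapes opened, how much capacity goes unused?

1534

A1 (133 GB) → tape 1 (remaining 667 GB)
A2 (382 GB) → tape 1 (remaining 285 GB)
A3 (726 GB) → tape 2 (remaining 74 GB)
A4 (579 GB) → tape 3 (remaining 221 GB)
A5 (273 GB) → tape 4 (remaining 527 GB)
A6 (588 GB) → tape 5 (remaining 212 GB)
A7 (749 GB) → tape 6 (remaining 51 GB)
A8 (636 GB) → tape 7 (remaining 164 GB)
7 tapes × 800 GB = 5600 GB; used 4066 GB; unused 1534 GB.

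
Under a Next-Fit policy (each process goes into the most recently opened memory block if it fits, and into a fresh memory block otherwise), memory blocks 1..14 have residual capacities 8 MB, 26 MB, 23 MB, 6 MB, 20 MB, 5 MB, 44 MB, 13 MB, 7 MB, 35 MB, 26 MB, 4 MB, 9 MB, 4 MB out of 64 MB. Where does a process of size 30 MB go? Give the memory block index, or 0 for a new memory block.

Next-Fit only looks at memory block 14, which has 4 MB free.
30 MB does not fit, so a new memory block is opened.

0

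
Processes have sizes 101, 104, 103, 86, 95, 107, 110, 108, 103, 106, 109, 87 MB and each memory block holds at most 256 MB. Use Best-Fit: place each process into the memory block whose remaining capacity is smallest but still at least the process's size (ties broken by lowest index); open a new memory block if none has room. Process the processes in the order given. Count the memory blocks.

6

101 MB → memory block 1 (remaining 155 MB)
104 MB → memory block 1 (remaining 51 MB)
103 MB → memory block 2 (remaining 153 MB)
86 MB → memory block 2 (remaining 67 MB)
95 MB → memory block 3 (remaining 161 MB)
107 MB → memory block 3 (remaining 54 MB)
110 MB → memory block 4 (remaining 146 MB)
108 MB → memory block 4 (remaining 38 MB)
103 MB → memory block 5 (remaining 153 MB)
106 MB → memory block 5 (remaining 47 MB)
109 MB → memory block 6 (remaining 147 MB)
87 MB → memory block 6 (remaining 60 MB)
Final memory blocks: [101,104] [103,86] [95,107] [110,108] [103,106] [109,87].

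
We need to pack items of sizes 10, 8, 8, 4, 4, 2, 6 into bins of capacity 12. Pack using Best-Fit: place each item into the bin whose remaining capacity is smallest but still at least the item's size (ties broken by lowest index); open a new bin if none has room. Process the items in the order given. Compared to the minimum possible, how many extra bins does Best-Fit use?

Best-Fit: [10,2] [8,4] [8,4] [6] → 4 bins.
Total size 42; any packing needs at least ⌈42/12⌉ = 4 bins.
So 4 is already optimal.

0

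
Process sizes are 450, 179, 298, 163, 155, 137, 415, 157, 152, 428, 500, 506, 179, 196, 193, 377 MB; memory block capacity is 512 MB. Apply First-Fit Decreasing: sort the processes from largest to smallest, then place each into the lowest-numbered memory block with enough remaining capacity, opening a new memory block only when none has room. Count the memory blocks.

10

Sorted descending: 506, 500, 450, 428, 415, 377, 298, 196, 193, 179, 179, 163, 157, 155, 152, 137.
Put 506 MB in memory block 1; 6 MB remain.
Put 500 MB in memory block 2; 12 MB remain.
Put 450 MB in memory block 3; 62 MB remain.
Put 428 MB in memory block 4; 84 MB remain.
Put 415 MB in memory block 5; 97 MB remain.
Put 377 MB in memory block 6; 135 MB remain.
Put 298 MB in memory block 7; 214 MB remain.
Put 196 MB in memory block 7; 18 MB remain.
Put 193 MB in memory block 8; 319 MB remain.
Put 179 MB in memory block 8; 140 MB remain.
Put 179 MB in memory block 9; 333 MB remain.
Put 163 MB in memory block 9; 170 MB remain.
Put 157 MB in memory block 9; 13 MB remain.
Put 155 MB in memory block 10; 357 MB remain.
Put 152 MB in memory block 10; 205 MB remain.
Put 137 MB in memory block 8; 3 MB remain.
Final memory blocks: [506] [500] [450] [428] [415] [377] [298,196] [193,179,137] [179,163,157] [155,152].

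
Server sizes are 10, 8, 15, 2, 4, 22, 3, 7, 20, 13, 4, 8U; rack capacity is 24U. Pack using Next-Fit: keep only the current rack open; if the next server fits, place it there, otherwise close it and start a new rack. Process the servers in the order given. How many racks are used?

7

rack 1: place 10U, 14U left
rack 1: place 8U, 6U left
rack 2: place 15U, 9U left
rack 2: place 2U, 7U left
rack 2: place 4U, 3U left
rack 3: place 22U, 2U left
rack 4: place 3U, 21U left
rack 4: place 7U, 14U left
rack 5: place 20U, 4U left
rack 6: place 13U, 11U left
rack 6: place 4U, 7U left
rack 7: place 8U, 16U left
Final racks: [10,8] [15,2,4] [22] [3,7] [20] [13,4] [8].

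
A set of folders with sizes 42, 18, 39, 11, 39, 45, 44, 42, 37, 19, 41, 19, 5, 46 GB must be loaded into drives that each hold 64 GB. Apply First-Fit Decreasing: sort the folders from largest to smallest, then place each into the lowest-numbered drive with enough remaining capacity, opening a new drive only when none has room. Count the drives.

9

Sorted descending: 46, 45, 44, 42, 42, 41, 39, 39, 37, 19, 19, 18, 11, 5.
Put 46 GB in drive 1; 18 GB remain.
Put 45 GB in drive 2; 19 GB remain.
Put 44 GB in drive 3; 20 GB remain.
Put 42 GB in drive 4; 22 GB remain.
Put 42 GB in drive 5; 22 GB remain.
Put 41 GB in drive 6; 23 GB remain.
Put 39 GB in drive 7; 25 GB remain.
Put 39 GB in drive 8; 25 GB remain.
Put 37 GB in drive 9; 27 GB remain.
Put 19 GB in drive 2; 0 GB remain.
Put 19 GB in drive 3; 1 GB remain.
Put 18 GB in drive 1; 0 GB remain.
Put 11 GB in drive 4; 11 GB remain.
Put 5 GB in drive 4; 6 GB remain.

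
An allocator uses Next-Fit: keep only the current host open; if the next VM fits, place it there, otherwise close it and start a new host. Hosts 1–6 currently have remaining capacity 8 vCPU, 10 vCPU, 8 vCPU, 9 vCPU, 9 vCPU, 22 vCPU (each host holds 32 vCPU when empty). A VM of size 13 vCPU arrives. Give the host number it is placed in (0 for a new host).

Next-Fit only looks at host 6, which has 22 vCPU free.
13 vCPU fits there.

6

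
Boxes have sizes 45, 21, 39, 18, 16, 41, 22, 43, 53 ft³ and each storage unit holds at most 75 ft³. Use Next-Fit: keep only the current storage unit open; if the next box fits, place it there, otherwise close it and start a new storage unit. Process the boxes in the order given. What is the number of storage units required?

5 storage units

Put 45 ft³ in storage unit 1; 30 ft³ remain.
Put 21 ft³ in storage unit 1; 9 ft³ remain.
Put 39 ft³ in storage unit 2; 36 ft³ remain.
Put 18 ft³ in storage unit 2; 18 ft³ remain.
Put 16 ft³ in storage unit 2; 2 ft³ remain.
Put 41 ft³ in storage unit 3; 34 ft³ remain.
Put 22 ft³ in storage unit 3; 12 ft³ remain.
Put 43 ft³ in storage unit 4; 32 ft³ remain.
Put 53 ft³ in storage unit 5; 22 ft³ remain.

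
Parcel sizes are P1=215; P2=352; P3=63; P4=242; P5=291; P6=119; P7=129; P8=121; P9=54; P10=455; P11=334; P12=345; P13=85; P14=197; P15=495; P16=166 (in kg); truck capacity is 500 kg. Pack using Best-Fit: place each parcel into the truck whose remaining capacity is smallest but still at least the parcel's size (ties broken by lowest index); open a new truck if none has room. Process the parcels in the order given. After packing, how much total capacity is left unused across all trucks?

337

truck 1: place P1 (215 kg), 285 kg left
truck 2: place P2 (352 kg), 148 kg left
truck 2: place P3 (63 kg), 85 kg left
truck 1: place P4 (242 kg), 43 kg left
truck 3: place P5 (291 kg), 209 kg left
truck 3: place P6 (119 kg), 90 kg left
truck 4: place P7 (129 kg), 371 kg left
truck 4: place P8 (121 kg), 250 kg left
truck 2: place P9 (54 kg), 31 kg left
truck 5: place P10 (455 kg), 45 kg left
truck 6: place P11 (334 kg), 166 kg left
truck 7: place P12 (345 kg), 155 kg left
truck 3: place P13 (85 kg), 5 kg left
truck 4: place P14 (197 kg), 53 kg left
truck 8: place P15 (495 kg), 5 kg left
truck 6: place P16 (166 kg), 0 kg left
8 trucks × 500 kg = 4000 kg; used 3663 kg; unused 337 kg.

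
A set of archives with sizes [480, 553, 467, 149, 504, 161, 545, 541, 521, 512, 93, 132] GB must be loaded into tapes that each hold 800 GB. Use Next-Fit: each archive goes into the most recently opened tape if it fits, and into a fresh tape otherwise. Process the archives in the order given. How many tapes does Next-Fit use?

8

Put 480 GB in tape 1; 320 GB remain.
Put 553 GB in tape 2; 247 GB remain.
Put 467 GB in tape 3; 333 GB remain.
Put 149 GB in tape 3; 184 GB remain.
Put 504 GB in tape 4; 296 GB remain.
Put 161 GB in tape 4; 135 GB remain.
Put 545 GB in tape 5; 255 GB remain.
Put 541 GB in tape 6; 259 GB remain.
Put 521 GB in tape 7; 279 GB remain.
Put 512 GB in tape 8; 288 GB remain.
Put 93 GB in tape 8; 195 GB remain.
Put 132 GB in tape 8; 63 GB remain.
Final tapes: [480] [553] [467,149] [504,161] [545] [541] [521] [512,93,132].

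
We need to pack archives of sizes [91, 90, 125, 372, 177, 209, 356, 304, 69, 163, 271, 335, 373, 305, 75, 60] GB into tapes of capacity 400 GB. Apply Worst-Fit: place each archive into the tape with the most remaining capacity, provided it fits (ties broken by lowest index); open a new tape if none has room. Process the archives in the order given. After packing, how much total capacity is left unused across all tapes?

91 GB → tape 1 (remaining 309 GB)
90 GB → tape 1 (remaining 219 GB)
125 GB → tape 1 (remaining 94 GB)
372 GB → tape 2 (remaining 28 GB)
177 GB → tape 3 (remaining 223 GB)
209 GB → tape 3 (remaining 14 GB)
356 GB → tape 4 (remaining 44 GB)
304 GB → tape 5 (remaining 96 GB)
69 GB → tape 5 (remaining 27 GB)
163 GB → tape 6 (remaining 237 GB)
271 GB → tape 7 (remaining 129 GB)
335 GB → tape 8 (remaining 65 GB)
373 GB → tape 9 (remaining 27 GB)
305 GB → tape 10 (remaining 95 GB)
75 GB → tape 6 (remaining 162 GB)
60 GB → tape 6 (remaining 102 GB)
10 tapes × 400 GB = 4000 GB; used 3375 GB; unused 625 GB.

625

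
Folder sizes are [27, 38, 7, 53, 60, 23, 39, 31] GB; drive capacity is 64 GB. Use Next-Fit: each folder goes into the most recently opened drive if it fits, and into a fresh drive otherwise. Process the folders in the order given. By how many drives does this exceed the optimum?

1

Next-Fit: [27] [38,7] [53] [60] [23,39] [31] → 6 drives.
Total size 278 GB; any packing needs at least ⌈278/64⌉ = 5 drives.
An optimal packing achieves that bound: [60] [53,7] [39,23] [38] [31,27] → 5 drives.
Excess: 6 − 5 = 1.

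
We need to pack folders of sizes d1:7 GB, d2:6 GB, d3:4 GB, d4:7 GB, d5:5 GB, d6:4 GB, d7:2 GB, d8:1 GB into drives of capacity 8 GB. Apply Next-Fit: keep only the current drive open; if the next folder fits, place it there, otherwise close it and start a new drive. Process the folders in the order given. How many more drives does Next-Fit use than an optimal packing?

Next-Fit: [7] [6] [4] [7] [5] [4,2,1] → 6 drives.
Total size 36 GB; any packing needs at least ⌈36/8⌉ = 5 drives.
An optimal packing achieves that bound: [7,1] [7] [6,2] [5] [4,4] → 5 drives.
Excess: 6 − 5 = 1.

1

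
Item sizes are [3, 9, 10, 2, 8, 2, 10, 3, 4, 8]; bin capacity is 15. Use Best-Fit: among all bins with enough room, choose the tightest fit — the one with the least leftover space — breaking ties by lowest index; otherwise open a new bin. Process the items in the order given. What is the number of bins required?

5

Put 3 in bin 1; 12 remain.
Put 9 in bin 1; 3 remain.
Put 10 in bin 2; 5 remain.
Put 2 in bin 1; 1 remain.
Put 8 in bin 3; 7 remain.
Put 2 in bin 2; 3 remain.
Put 10 in bin 4; 5 remain.
Put 3 in bin 2; 0 remain.
Put 4 in bin 4; 1 remain.
Put 8 in bin 5; 7 remain.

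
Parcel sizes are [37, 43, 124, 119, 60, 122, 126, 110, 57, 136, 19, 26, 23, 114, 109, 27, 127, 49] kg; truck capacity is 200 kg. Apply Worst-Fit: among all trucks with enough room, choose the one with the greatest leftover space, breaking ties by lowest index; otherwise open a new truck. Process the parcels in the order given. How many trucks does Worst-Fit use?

truck 1: place 37 kg, 163 kg left
truck 1: place 43 kg, 120 kg left
truck 2: place 124 kg, 76 kg left
truck 1: place 119 kg, 1 kg left
truck 2: place 60 kg, 16 kg left
truck 3: place 122 kg, 78 kg left
truck 4: place 126 kg, 74 kg left
truck 5: place 110 kg, 90 kg left
truck 5: place 57 kg, 33 kg left
truck 6: place 136 kg, 64 kg left
truck 3: place 19 kg, 59 kg left
truck 4: place 26 kg, 48 kg left
truck 6: place 23 kg, 41 kg left
truck 7: place 114 kg, 86 kg left
truck 8: place 109 kg, 91 kg left
truck 8: place 27 kg, 64 kg left
truck 9: place 127 kg, 73 kg left
truck 7: place 49 kg, 37 kg left

9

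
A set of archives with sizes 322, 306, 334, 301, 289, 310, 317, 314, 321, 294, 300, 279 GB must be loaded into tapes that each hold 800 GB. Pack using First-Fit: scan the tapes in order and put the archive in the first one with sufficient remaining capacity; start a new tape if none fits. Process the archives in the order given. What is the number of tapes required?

tape 1: place 322 GB, 478 GB left
tape 1: place 306 GB, 172 GB left
tape 2: place 334 GB, 466 GB left
tape 2: place 301 GB, 165 GB left
tape 3: place 289 GB, 511 GB left
tape 3: place 310 GB, 201 GB left
tape 4: place 317 GB, 483 GB left
tape 4: place 314 GB, 169 GB left
tape 5: place 321 GB, 479 GB left
tape 5: place 294 GB, 185 GB left
tape 6: place 300 GB, 500 GB left
tape 6: place 279 GB, 221 GB left
Final tapes: [322,306] [334,301] [289,310] [317,314] [321,294] [300,279].

6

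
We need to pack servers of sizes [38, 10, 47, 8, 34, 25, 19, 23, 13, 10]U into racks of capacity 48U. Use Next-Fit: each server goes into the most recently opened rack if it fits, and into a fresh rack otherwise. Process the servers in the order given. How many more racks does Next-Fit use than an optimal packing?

0

Next-Fit: [38,10] [47] [8,34] [25,19] [23,13,10] → 5 racks.
Total size 227U; any packing needs at least ⌈227/48⌉ = 5 racks.
So 5 is already optimal.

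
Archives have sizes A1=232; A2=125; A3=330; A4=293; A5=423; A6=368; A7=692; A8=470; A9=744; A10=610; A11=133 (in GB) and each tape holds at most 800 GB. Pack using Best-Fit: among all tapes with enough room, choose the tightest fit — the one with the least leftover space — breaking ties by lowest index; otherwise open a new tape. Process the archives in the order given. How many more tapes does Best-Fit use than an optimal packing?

1

Best-Fit: [232,125,330] [293,423] [368] [692] [470] [744] [610,133] → 7 tapes.
Total size 4420 GB; any packing needs at least ⌈4420/800⌉ = 6 tapes.
An optimal packing achieves that bound: [744] [692] [610,133] [470,330] [423,368] [293,232,125] → 6 tapes.
Excess: 7 − 6 = 1.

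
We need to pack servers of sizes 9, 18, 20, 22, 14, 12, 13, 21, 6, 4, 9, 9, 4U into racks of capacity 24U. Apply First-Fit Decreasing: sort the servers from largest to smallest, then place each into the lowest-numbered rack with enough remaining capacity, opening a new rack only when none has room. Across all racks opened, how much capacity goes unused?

Sorted descending: 22, 21, 20, 18, 14, 13, 12, 9, 9, 9, 6, 4, 4.
rack 1: place 22U, 2U left
rack 2: place 21U, 3U left
rack 3: place 20U, 4U left
rack 4: place 18U, 6U left
rack 5: place 14U, 10U left
rack 6: place 13U, 11U left
rack 7: place 12U, 12U left
rack 5: place 9U, 1U left
rack 6: place 9U, 2U left
rack 7: place 9U, 3U left
rack 4: place 6U, 0U left
rack 3: place 4U, 0U left
rack 8: place 4U, 20U left
8 racks × 24U = 192U; used 161U; unused 31U.

31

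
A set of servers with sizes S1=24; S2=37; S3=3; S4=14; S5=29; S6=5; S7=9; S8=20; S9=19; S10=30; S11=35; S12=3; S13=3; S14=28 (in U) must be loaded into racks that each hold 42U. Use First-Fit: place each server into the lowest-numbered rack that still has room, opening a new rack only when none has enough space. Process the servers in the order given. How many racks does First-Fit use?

7

Put S1 (24U) in rack 1; 18U remain.
Put S2 (37U) in rack 2; 5U remain.
Put S3 (3U) in rack 1; 15U remain.
Put S4 (14U) in rack 1; 1U remain.
Put S5 (29U) in rack 3; 13U remain.
Put S6 (5U) in rack 2; 0U remain.
Put S7 (9U) in rack 3; 4U remain.
Put S8 (20U) in rack 4; 22U remain.
Put S9 (19U) in rack 4; 3U remain.
Put S10 (30U) in rack 5; 12U remain.
Put S11 (35U) in rack 6; 7U remain.
Put S12 (3U) in rack 3; 1U remain.
Put S13 (3U) in rack 4; 0U remain.
Put S14 (28U) in rack 7; 14U remain.
Final racks: [24,3,14] [37,5] [29,9,3] [20,19,3] [30] [35] [28].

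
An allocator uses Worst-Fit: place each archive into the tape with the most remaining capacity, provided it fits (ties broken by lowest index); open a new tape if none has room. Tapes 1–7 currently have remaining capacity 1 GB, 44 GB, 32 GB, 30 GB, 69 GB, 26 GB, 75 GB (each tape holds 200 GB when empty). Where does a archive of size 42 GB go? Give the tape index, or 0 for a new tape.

7

Tapes with room: tape 2 (44 GB), tape 5 (69 GB), tape 7 (75 GB).
Most room is tape 7 with 75 GB free.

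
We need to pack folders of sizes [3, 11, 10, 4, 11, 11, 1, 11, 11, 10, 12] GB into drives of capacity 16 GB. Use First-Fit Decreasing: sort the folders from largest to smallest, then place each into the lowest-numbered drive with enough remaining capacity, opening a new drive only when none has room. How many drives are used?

Sorted descending: 12, 11, 11, 11, 11, 11, 10, 10, 4, 3, 1.
Put 12 GB in drive 1; 4 GB remain.
Put 11 GB in drive 2; 5 GB remain.
Put 11 GB in drive 3; 5 GB remain.
Put 11 GB in drive 4; 5 GB remain.
Put 11 GB in drive 5; 5 GB remain.
Put 11 GB in drive 6; 5 GB remain.
Put 10 GB in drive 7; 6 GB remain.
Put 10 GB in drive 8; 6 GB remain.
Put 4 GB in drive 1; 0 GB remain.
Put 3 GB in drive 2; 2 GB remain.
Put 1 GB in drive 2; 1 GB remain.
Final drives: [12,4] [11,3,1] [11] [11] [11] [11] [10] [10].

8 drives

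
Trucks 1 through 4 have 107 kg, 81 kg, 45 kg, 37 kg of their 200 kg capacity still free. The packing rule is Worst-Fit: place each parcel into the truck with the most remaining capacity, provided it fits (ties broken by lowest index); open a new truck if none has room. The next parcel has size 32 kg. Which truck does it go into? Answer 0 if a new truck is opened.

1

Trucks with room: truck 1 (107 kg), truck 2 (81 kg), truck 3 (45 kg), truck 4 (37 kg).
Most room is truck 1 with 107 kg free.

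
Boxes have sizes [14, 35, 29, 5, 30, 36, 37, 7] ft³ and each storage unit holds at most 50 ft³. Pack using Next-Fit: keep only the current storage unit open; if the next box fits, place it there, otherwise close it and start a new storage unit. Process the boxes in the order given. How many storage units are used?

5

14 ft³ → storage unit 1 (remaining 36 ft³)
35 ft³ → storage unit 1 (remaining 1 ft³)
29 ft³ → storage unit 2 (remaining 21 ft³)
5 ft³ → storage unit 2 (remaining 16 ft³)
30 ft³ → storage unit 3 (remaining 20 ft³)
36 ft³ → storage unit 4 (remaining 14 ft³)
37 ft³ → storage unit 5 (remaining 13 ft³)
7 ft³ → storage unit 5 (remaining 6 ft³)
Final storage units: [14,35] [29,5] [30] [36] [37,7].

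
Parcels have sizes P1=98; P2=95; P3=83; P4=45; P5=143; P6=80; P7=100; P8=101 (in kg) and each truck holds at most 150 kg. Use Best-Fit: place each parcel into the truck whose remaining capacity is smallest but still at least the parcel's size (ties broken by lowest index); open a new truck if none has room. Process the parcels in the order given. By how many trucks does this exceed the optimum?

0

Best-Fit: [98,45] [95] [83] [143] [80] [100] [101] → 7 trucks.
7 parcels exceed 75 kg (half the capacity), and no two of those can share a truck, so at least 7 trucks are needed.
So 7 is already optimal.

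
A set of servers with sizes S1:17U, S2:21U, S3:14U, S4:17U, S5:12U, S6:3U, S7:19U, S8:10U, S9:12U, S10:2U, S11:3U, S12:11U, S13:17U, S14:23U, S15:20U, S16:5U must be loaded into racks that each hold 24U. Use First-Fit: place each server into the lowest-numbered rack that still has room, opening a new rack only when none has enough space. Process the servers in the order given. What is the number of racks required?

10

Put S1 (17U) in rack 1; 7U remain.
Put S2 (21U) in rack 2; 3U remain.
Put S3 (14U) in rack 3; 10U remain.
Put S4 (17U) in rack 4; 7U remain.
Put S5 (12U) in rack 5; 12U remain.
Put S6 (3U) in rack 1; 4U remain.
Put S7 (19U) in rack 6; 5U remain.
Put S8 (10U) in rack 3; 0U remain.
Put S9 (12U) in rack 5; 0U remain.
Put S10 (2U) in rack 1; 2U remain.
Put S11 (3U) in rack 2; 0U remain.
Put S12 (11U) in rack 7; 13U remain.
Put S13 (17U) in rack 8; 7U remain.
Put S14 (23U) in rack 9; 1U remain.
Put S15 (20U) in rack 10; 4U remain.
Put S16 (5U) in rack 4; 2U remain.
Final racks: [17,3,2] [21,3] [14,10] [17,5] [12,12] [19] [11] [17] [23] [20].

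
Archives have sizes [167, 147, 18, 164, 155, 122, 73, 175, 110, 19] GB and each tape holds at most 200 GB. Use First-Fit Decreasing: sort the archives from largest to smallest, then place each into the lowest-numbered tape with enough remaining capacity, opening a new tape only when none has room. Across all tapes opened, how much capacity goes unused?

Sorted descending: 175, 167, 164, 155, 147, 122, 110, 73, 19, 18.
tape 1: place 175 GB, 25 GB left
tape 2: place 167 GB, 33 GB left
tape 3: place 164 GB, 36 GB left
tape 4: place 155 GB, 45 GB left
tape 5: place 147 GB, 53 GB left
tape 6: place 122 GB, 78 GB left
tape 7: place 110 GB, 90 GB left
tape 6: place 73 GB, 5 GB left
tape 1: place 19 GB, 6 GB left
tape 2: place 18 GB, 15 GB left
7 tapes × 200 GB = 1400 GB; used 1150 GB; unused 250 GB.

250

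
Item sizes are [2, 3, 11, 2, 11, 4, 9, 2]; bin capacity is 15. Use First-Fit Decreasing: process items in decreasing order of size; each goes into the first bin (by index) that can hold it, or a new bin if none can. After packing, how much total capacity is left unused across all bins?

1

Sorted descending: 11, 11, 9, 4, 3, 2, 2, 2.
Put 11 in bin 1; 4 remain.
Put 11 in bin 2; 4 remain.
Put 9 in bin 3; 6 remain.
Put 4 in bin 1; 0 remain.
Put 3 in bin 2; 1 remain.
Put 2 in bin 3; 4 remain.
Put 2 in bin 3; 2 remain.
Put 2 in bin 3; 0 remain.
3 bins × 15 = 45; used 44; unused 1.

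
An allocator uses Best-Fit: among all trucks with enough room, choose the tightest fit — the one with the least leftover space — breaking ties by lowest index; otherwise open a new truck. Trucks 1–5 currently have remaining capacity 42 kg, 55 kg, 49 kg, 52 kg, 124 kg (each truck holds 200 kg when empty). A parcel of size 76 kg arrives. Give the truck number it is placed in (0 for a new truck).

Trucks with room: truck 5 (124 kg).
Tightest fit is truck 5 with 124 kg free.

5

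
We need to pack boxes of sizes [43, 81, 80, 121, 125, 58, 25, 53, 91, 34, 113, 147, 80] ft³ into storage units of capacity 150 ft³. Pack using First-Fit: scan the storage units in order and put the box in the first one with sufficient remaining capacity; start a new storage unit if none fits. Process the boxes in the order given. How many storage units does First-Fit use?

43 ft³ → storage unit 1 (remaining 107 ft³)
81 ft³ → storage unit 1 (remaining 26 ft³)
80 ft³ → storage unit 2 (remaining 70 ft³)
121 ft³ → storage unit 3 (remaining 29 ft³)
125 ft³ → storage unit 4 (remaining 25 ft³)
58 ft³ → storage unit 2 (remaining 12 ft³)
25 ft³ → storage unit 1 (remaining 1 ft³)
53 ft³ → storage unit 5 (remaining 97 ft³)
91 ft³ → storage unit 5 (remaining 6 ft³)
34 ft³ → storage unit 6 (remaining 116 ft³)
113 ft³ → storage unit 6 (remaining 3 ft³)
147 ft³ → storage unit 7 (remaining 3 ft³)
80 ft³ → storage unit 8 (remaining 70 ft³)

8 storage units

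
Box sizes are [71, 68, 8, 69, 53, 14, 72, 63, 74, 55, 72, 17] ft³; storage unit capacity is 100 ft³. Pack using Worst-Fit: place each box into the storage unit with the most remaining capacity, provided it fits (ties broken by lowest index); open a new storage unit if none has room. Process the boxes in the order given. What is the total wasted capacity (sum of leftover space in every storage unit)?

Put 71 ft³ in storage unit 1; 29 ft³ remain.
Put 68 ft³ in storage unit 2; 32 ft³ remain.
Put 8 ft³ in storage unit 2; 24 ft³ remain.
Put 69 ft³ in storage unit 3; 31 ft³ remain.
Put 53 ft³ in storage unit 4; 47 ft³ remain.
Put 14 ft³ in storage unit 4; 33 ft³ remain.
Put 72 ft³ in storage unit 5; 28 ft³ remain.
Put 63 ft³ in storage unit 6; 37 ft³ remain.
Put 74 ft³ in storage unit 7; 26 ft³ remain.
Put 55 ft³ in storage unit 8; 45 ft³ remain.
Put 72 ft³ in storage unit 9; 28 ft³ remain.
Put 17 ft³ in storage unit 8; 28 ft³ remain.
9 storage units × 100 ft³ = 900 ft³; used 636 ft³; unused 264 ft³.

264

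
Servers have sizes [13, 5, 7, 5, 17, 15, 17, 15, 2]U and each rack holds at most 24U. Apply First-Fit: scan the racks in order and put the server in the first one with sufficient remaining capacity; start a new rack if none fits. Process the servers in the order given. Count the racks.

5 racks

rack 1: place 13U, 11U left
rack 1: place 5U, 6U left
rack 2: place 7U, 17U left
rack 1: place 5U, 1U left
rack 2: place 17U, 0U left
rack 3: place 15U, 9U left
rack 4: place 17U, 7U left
rack 5: place 15U, 9U left
rack 3: place 2U, 7U left
Final racks: [13,5,5] [7,17] [15,2] [17] [15].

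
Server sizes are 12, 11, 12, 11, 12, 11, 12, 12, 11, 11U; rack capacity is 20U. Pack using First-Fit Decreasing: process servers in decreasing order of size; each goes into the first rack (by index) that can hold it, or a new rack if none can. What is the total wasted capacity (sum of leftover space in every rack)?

Sorted descending: 12, 12, 12, 12, 12, 11, 11, 11, 11, 11.
12U → rack 1 (remaining 8U)
12U → rack 2 (remaining 8U)
12U → rack 3 (remaining 8U)
12U → rack 4 (remaining 8U)
12U → rack 5 (remaining 8U)
11U → rack 6 (remaining 9U)
11U → rack 7 (remaining 9U)
11U → rack 8 (remaining 9U)
11U → rack 9 (remaining 9U)
11U → rack 10 (remaining 9U)
10 racks × 20U = 200U; used 115U; unused 85U.

85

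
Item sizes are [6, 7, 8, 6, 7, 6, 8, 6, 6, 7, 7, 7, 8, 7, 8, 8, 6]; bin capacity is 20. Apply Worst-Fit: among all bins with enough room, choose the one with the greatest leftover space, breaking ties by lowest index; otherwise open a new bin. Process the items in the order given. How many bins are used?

bin 1: place 6, 14 left
bin 1: place 7, 7 left
bin 2: place 8, 12 left
bin 2: place 6, 6 left
bin 1: place 7, 0 left
bin 2: place 6, 0 left
bin 3: place 8, 12 left
bin 3: place 6, 6 left
bin 3: place 6, 0 left
bin 4: place 7, 13 left
bin 4: place 7, 6 left
bin 5: place 7, 13 left
bin 5: place 8, 5 left
bin 6: place 7, 13 left
bin 6: place 8, 5 left
bin 7: place 8, 12 left
bin 7: place 6, 6 left

7 bins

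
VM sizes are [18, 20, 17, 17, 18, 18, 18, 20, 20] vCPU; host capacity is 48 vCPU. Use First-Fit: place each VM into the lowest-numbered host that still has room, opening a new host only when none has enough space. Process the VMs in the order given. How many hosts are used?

18 vCPU → host 1 (remaining 30 vCPU)
20 vCPU → host 1 (remaining 10 vCPU)
17 vCPU → host 2 (remaining 31 vCPU)
17 vCPU → host 2 (remaining 14 vCPU)
18 vCPU → host 3 (remaining 30 vCPU)
18 vCPU → host 3 (remaining 12 vCPU)
18 vCPU → host 4 (remaining 30 vCPU)
20 vCPU → host 4 (remaining 10 vCPU)
20 vCPU → host 5 (remaining 28 vCPU)
Final hosts: [18,20] [17,17] [18,18] [18,20] [20].

5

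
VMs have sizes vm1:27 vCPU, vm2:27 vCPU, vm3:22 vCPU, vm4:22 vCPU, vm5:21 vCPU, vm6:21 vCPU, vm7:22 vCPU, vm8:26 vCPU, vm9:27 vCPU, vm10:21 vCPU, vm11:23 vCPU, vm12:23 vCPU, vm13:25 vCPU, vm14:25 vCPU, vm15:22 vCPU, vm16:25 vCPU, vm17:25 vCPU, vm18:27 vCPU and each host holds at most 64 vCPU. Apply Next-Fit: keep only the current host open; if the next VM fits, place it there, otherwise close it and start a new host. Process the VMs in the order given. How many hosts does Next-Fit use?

9

vm1 (27 vCPU) → host 1 (remaining 37 vCPU)
vm2 (27 vCPU) → host 1 (remaining 10 vCPU)
vm3 (22 vCPU) → host 2 (remaining 42 vCPU)
vm4 (22 vCPU) → host 2 (remaining 20 vCPU)
vm5 (21 vCPU) → host 3 (remaining 43 vCPU)
vm6 (21 vCPU) → host 3 (remaining 22 vCPU)
vm7 (22 vCPU) → host 3 (remaining 0 vCPU)
vm8 (26 vCPU) → host 4 (remaining 38 vCPU)
vm9 (27 vCPU) → host 4 (remaining 11 vCPU)
vm10 (21 vCPU) → host 5 (remaining 43 vCPU)
vm11 (23 vCPU) → host 5 (remaining 20 vCPU)
vm12 (23 vCPU) → host 6 (remaining 41 vCPU)
vm13 (25 vCPU) → host 6 (remaining 16 vCPU)
vm14 (25 vCPU) → host 7 (remaining 39 vCPU)
vm15 (22 vCPU) → host 7 (remaining 17 vCPU)
vm16 (25 vCPU) → host 8 (remaining 39 vCPU)
vm17 (25 vCPU) → host 8 (remaining 14 vCPU)
vm18 (27 vCPU) → host 9 (remaining 37 vCPU)
Final hosts: [27,27] [22,22] [21,21,22] [26,27] [21,23] [23,25] [25,22] [25,25] [27].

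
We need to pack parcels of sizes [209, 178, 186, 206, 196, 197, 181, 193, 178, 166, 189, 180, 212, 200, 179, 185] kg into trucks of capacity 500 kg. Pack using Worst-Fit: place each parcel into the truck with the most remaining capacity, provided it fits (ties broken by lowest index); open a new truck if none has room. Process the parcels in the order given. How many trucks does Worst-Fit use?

truck 1: place 209 kg, 291 kg left
truck 1: place 178 kg, 113 kg left
truck 2: place 186 kg, 314 kg left
truck 2: place 206 kg, 108 kg left
truck 3: place 196 kg, 304 kg left
truck 3: place 197 kg, 107 kg left
truck 4: place 181 kg, 319 kg left
truck 4: place 193 kg, 126 kg left
truck 5: place 178 kg, 322 kg left
truck 5: place 166 kg, 156 kg left
truck 6: place 189 kg, 311 kg left
truck 6: place 180 kg, 131 kg left
truck 7: place 212 kg, 288 kg left
truck 7: place 200 kg, 88 kg left
truck 8: place 179 kg, 321 kg left
truck 8: place 185 kg, 136 kg left

8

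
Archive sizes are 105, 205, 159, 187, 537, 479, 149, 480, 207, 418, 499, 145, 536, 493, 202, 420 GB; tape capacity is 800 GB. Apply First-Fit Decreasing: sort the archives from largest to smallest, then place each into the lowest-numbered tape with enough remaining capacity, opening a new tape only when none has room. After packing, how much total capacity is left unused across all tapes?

1179

Sorted descending: 537, 536, 499, 493, 480, 479, 420, 418, 207, 205, 202, 187, 159, 149, 145, 105.
tape 1: place 537 GB, 263 GB left
tape 2: place 536 GB, 264 GB left
tape 3: place 499 GB, 301 GB left
tape 4: place 493 GB, 307 GB left
tape 5: place 480 GB, 320 GB left
tape 6: place 479 GB, 321 GB left
tape 7: place 420 GB, 380 GB left
tape 8: place 418 GB, 382 GB left
tape 1: place 207 GB, 56 GB left
tape 2: place 205 GB, 59 GB left
tape 3: place 202 GB, 99 GB left
tape 4: place 187 GB, 120 GB left
tape 5: place 159 GB, 161 GB left
tape 5: place 149 GB, 12 GB left
tape 6: place 145 GB, 176 GB left
tape 4: place 105 GB, 15 GB left
8 tapes × 800 GB = 6400 GB; used 5221 GB; unused 1179 GB.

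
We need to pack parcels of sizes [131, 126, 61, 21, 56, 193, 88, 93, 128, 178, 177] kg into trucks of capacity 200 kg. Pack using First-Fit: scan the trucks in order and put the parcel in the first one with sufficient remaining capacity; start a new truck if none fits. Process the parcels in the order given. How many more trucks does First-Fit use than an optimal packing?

First-Fit: [131,61] [126,21] [56,88] [193] [93] [128] [178] [177] → 8 trucks.
Total size 1252 kg; any packing needs at least ⌈1252/200⌉ = 7 trucks.
An optimal packing achieves that bound: [193] [178,21] [177] [131,61] [128,56] [126] [93,88] → 7 trucks.
Excess: 8 − 7 = 1.

1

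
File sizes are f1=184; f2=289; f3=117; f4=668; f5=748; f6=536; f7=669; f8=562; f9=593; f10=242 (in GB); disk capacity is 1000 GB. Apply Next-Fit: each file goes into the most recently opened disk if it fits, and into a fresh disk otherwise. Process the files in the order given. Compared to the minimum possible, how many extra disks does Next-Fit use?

1

Next-Fit: [184,289,117] [668] [748] [536] [669] [562] [593,242] → 7 disks.
6 files exceed 500 GB (half the capacity), and no two of those can share a disk, so at least 6 disks are needed.
An optimal packing achieves that bound: [748,242] [669,289] [668,184,117] [593] [562] [536] → 6 disks.
Excess: 7 − 6 = 1.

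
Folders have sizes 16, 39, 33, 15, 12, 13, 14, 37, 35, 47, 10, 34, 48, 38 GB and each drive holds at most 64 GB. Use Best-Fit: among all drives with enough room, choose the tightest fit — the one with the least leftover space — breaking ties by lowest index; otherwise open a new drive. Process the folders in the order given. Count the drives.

8

drive 1: place 16 GB, 48 GB left
drive 1: place 39 GB, 9 GB left
drive 2: place 33 GB, 31 GB left
drive 2: place 15 GB, 16 GB left
drive 2: place 12 GB, 4 GB left
drive 3: place 13 GB, 51 GB left
drive 3: place 14 GB, 37 GB left
drive 3: place 37 GB, 0 GB left
drive 4: place 35 GB, 29 GB left
drive 5: place 47 GB, 17 GB left
drive 5: place 10 GB, 7 GB left
drive 6: place 34 GB, 30 GB left
drive 7: place 48 GB, 16 GB left
drive 8: place 38 GB, 26 GB left
Final drives: [16,39] [33,15,12] [13,14,37] [35] [47,10] [34] [48] [38].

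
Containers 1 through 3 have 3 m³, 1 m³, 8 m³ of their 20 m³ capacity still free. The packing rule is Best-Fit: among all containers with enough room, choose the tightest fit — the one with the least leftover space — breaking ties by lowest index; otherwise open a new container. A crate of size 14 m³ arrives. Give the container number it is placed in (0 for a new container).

No container has ≥ 14 m³ free, so a new container is opened.

0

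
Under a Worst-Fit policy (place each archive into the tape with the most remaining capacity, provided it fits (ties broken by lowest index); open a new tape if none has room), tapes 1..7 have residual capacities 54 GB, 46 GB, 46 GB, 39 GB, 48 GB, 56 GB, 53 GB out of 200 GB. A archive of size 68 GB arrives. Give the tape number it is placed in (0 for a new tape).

0

No tape has ≥ 68 GB free, so a new tape is opened.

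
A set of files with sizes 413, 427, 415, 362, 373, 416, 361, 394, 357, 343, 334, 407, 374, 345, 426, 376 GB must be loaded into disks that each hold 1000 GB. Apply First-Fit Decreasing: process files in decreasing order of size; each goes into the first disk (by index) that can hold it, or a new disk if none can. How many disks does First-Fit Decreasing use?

Sorted descending: 427, 426, 416, 415, 413, 407, 394, 376, 374, 373, 362, 361, 357, 345, 343, 334.
427 GB → disk 1 (remaining 573 GB)
426 GB → disk 1 (remaining 147 GB)
416 GB → disk 2 (remaining 584 GB)
415 GB → disk 2 (remaining 169 GB)
413 GB → disk 3 (remaining 587 GB)
407 GB → disk 3 (remaining 180 GB)
394 GB → disk 4 (remaining 606 GB)
376 GB → disk 4 (remaining 230 GB)
374 GB → disk 5 (remaining 626 GB)
373 GB → disk 5 (remaining 253 GB)
362 GB → disk 6 (remaining 638 GB)
361 GB → disk 6 (remaining 277 GB)
357 GB → disk 7 (remaining 643 GB)
345 GB → disk 7 (remaining 298 GB)
343 GB → disk 8 (remaining 657 GB)
334 GB → disk 8 (remaining 323 GB)
Final disks: [427,426] [416,415] [413,407] [394,376] [374,373] [362,361] [357,345] [343,334].

8 disks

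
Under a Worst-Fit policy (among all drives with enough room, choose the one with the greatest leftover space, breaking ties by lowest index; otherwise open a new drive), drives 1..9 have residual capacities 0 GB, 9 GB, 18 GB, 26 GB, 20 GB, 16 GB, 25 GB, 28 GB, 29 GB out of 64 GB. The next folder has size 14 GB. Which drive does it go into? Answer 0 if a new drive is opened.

9

Drives with room: drive 3 (18 GB), drive 4 (26 GB), drive 5 (20 GB), drive 6 (16 GB), drive 7 (25 GB), drive 8 (28 GB), drive 9 (29 GB).
Most room is drive 9 with 29 GB free.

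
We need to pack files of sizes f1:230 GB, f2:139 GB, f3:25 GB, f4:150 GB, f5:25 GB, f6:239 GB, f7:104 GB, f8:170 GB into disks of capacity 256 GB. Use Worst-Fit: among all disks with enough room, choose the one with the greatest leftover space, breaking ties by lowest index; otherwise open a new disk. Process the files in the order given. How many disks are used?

6

disk 1: place f1 (230 GB), 26 GB left
disk 2: place f2 (139 GB), 117 GB left
disk 2: place f3 (25 GB), 92 GB left
disk 3: place f4 (150 GB), 106 GB left
disk 3: place f5 (25 GB), 81 GB left
disk 4: place f6 (239 GB), 17 GB left
disk 5: place f7 (104 GB), 152 GB left
disk 6: place f8 (170 GB), 86 GB left
Final disks: [230] [139,25] [150,25] [239] [104] [170].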